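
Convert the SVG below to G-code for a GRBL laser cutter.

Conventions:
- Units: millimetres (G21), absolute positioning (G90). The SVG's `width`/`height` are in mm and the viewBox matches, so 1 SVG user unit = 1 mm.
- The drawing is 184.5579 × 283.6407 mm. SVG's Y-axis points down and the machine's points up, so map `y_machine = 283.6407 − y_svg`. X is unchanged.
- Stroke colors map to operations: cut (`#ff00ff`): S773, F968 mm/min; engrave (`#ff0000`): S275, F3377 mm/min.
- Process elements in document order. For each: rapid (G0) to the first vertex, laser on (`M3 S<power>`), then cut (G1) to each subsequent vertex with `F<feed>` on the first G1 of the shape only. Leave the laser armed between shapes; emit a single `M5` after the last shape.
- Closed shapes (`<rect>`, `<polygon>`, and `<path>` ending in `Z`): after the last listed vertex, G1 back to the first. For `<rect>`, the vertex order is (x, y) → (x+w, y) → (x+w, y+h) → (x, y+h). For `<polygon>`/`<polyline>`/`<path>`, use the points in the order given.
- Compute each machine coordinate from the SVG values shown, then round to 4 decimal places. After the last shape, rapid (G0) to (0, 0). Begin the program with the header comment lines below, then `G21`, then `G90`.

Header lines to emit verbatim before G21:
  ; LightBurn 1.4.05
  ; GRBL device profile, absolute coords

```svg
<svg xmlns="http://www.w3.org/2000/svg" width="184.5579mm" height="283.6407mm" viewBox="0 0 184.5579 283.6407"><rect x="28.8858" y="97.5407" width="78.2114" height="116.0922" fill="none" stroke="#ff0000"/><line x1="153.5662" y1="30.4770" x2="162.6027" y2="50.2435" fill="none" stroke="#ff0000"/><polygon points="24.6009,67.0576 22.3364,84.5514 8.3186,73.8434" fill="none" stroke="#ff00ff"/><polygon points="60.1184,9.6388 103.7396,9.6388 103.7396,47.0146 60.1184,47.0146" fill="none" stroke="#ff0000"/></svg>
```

; LightBurn 1.4.05
; GRBL device profile, absolute coords
G21
G90
G0 X28.8858 Y186.1000
M3 S275
G1 X107.0972 Y186.1000 F3377
G1 X107.0972 Y70.0078
G1 X28.8858 Y70.0078
G1 X28.8858 Y186.1000
G0 X153.5662 Y253.1637
M3 S275
G1 X162.6027 Y233.3972 F3377
G0 X24.6009 Y216.5831
M3 S773
G1 X22.3364 Y199.0893 F968
G1 X8.3186 Y209.7973
G1 X24.6009 Y216.5831
G0 X60.1184 Y274.0019
M3 S275
G1 X103.7396 Y274.0019 F3377
G1 X103.7396 Y236.6261
G1 X60.1184 Y236.6261
G1 X60.1184 Y274.0019
M5
G0 X0.0000 Y0.0000

Since the viewBox matches the mm dimensions, user units are millimetres directly. The only transform is the Y-flip y_m = 283.6407 − y_svg.

Shape 1 is a rectangle drawn with `<rect>`. Its stroke #ff0000 means engrave at S275, F3377. After flipping Y the toolpath is (28.8858,186.1000) → (107.0972,186.1000) → (107.0972,70.0078) → (28.8858,70.0078) → (28.8858,186.1000), returning to the start.

Shape 2 is a line segment drawn with `<line>`. Its stroke #ff0000 means engrave at S275, F3377. After flipping Y the toolpath is (153.5662,253.1637) → (162.6027,233.3972).

Shape 3 is a regular polygon drawn with `<polygon>`. Its stroke #ff00ff means cut at S773, F968. After flipping Y the toolpath is (24.6009,216.5831) → (22.3364,199.0893) → (8.3186,209.7973) → (24.6009,216.5831), returning to the start.

Shape 4 is a rectangle drawn with `<polygon>`. Its stroke #ff0000 means engrave at S275, F3377. After flipping Y the toolpath is (60.1184,274.0019) → (103.7396,274.0019) → (103.7396,236.6261) → (60.1184,236.6261) → (60.1184,274.0019), returning to the start.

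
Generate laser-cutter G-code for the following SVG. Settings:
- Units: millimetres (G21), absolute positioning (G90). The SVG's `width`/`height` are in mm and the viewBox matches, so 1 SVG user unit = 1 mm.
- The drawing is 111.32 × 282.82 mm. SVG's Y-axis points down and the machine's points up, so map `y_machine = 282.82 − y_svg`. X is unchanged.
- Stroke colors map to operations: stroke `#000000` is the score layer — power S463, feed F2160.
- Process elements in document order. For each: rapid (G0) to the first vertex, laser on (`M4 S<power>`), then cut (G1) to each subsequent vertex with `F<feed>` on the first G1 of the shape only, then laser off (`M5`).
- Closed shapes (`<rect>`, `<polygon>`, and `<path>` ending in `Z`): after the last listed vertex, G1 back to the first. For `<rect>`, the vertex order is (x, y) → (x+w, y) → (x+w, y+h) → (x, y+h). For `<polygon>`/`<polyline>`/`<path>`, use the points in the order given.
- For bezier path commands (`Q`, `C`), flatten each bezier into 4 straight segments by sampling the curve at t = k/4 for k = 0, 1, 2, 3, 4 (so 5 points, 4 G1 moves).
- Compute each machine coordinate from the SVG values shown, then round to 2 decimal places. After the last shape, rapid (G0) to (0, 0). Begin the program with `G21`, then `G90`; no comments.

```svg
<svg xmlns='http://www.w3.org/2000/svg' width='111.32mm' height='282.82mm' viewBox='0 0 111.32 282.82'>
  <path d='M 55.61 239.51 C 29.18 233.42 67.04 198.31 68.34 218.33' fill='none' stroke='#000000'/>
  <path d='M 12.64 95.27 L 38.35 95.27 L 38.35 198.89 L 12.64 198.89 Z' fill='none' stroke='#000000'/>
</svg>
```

G21
G90
G0 X55.61 Y43.31
M4 S463
G1 X46.27 Y52.00 F2160
G1 X51.58 Y63.69
G1 X62.09 Y70.48
G1 X68.34 Y64.49
M5
G0 X12.64 Y187.55
M4 S463
G1 X38.35 Y187.55 F2160
G1 X38.35 Y83.93
G1 X12.64 Y83.93
G1 X12.64 Y187.55
M5
G0 X0.00 Y0.00

1 u = 1 mm; y_m = 282.82 − y.

[1] `<path>` cubic bezier, #000000→score S463 F2160: (55.61,43.31) → (46.27,52.00) → (51.58,63.69) → (62.09,70.48) → (68.34,64.49)

[2] `<path>` rectangle, #000000→score S463 F2160: (12.64,187.55) → (38.35,187.55) → (38.35,83.93) → (12.64,83.93) → (12.64,187.55) (closed)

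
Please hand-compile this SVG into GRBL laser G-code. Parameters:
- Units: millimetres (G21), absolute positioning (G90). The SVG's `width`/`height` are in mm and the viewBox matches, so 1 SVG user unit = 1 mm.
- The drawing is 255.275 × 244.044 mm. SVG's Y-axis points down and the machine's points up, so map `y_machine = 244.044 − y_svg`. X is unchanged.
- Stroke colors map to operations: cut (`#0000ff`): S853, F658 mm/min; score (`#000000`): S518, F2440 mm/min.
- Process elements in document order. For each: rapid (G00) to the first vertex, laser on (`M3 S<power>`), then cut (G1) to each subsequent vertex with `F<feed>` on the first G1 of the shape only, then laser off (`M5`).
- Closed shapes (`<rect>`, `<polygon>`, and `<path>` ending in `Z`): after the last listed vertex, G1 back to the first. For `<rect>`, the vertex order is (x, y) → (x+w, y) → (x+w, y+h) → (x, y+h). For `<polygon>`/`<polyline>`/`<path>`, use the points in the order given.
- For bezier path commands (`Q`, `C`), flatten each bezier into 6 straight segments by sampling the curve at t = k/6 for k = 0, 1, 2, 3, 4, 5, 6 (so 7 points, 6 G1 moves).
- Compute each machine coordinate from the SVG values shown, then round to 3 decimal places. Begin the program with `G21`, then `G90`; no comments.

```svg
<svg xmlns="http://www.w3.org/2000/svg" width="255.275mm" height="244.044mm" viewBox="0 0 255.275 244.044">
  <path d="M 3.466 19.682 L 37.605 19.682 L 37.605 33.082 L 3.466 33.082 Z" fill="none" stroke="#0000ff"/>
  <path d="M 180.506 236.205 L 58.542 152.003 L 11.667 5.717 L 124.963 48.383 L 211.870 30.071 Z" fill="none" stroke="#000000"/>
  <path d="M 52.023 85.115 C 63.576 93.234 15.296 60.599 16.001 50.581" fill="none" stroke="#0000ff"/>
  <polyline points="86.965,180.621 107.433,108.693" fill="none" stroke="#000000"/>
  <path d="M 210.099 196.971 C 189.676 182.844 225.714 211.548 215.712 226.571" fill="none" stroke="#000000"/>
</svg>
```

1 u = 1 mm; y_m = 244.044 − y.

[1] `<path>` rectangle, #0000ff→cut S853 F658: (3.466,224.362) → (37.605,224.362) → (37.605,210.962) → (3.466,210.962) → (3.466,224.362) (closed)

[2] `<path>` closed polygon, #000000→score S518 F2440: (180.506,7.839) → (58.542,92.041) → (11.667,238.327) → (124.963,195.661) → (211.870,213.973) → (180.506,7.839) (closed)

[3] `<path>` cubic bezier, #0000ff→cut S853 F658: (52.023,158.929) → (53.317,157.972) → (47.662,162.048) → (38.080,169.395) → (27.594,178.253) → (19.227,186.863) → (16.001,193.463)

[4] `<polyline>` line segment, #000000→score S518 F2440: (86.965,63.423) → (107.433,135.351)

[5] `<path>` cubic bezier, #000000→score S518 F2440: (210.099,47.073) → (204.118,50.829) → (204.700,49.016) → (208.998,43.204) → (214.164,34.963) → (217.351,25.863) → (215.712,17.473)

G21
G90
G00 X3.466 Y224.362
M3 S853
G1 X37.605 Y224.362 F658
G1 X37.605 Y210.962
G1 X3.466 Y210.962
G1 X3.466 Y224.362
M5
G00 X180.506 Y7.839
M3 S518
G1 X58.542 Y92.041 F2440
G1 X11.667 Y238.327
G1 X124.963 Y195.661
G1 X211.870 Y213.973
G1 X180.506 Y7.839
M5
G00 X52.023 Y158.929
M3 S853
G1 X53.317 Y157.972 F658
G1 X47.662 Y162.048
G1 X38.080 Y169.395
G1 X27.594 Y178.253
G1 X19.227 Y186.863
G1 X16.001 Y193.463
M5
G00 X86.965 Y63.423
M3 S518
G1 X107.433 Y135.351 F2440
M5
G00 X210.099 Y47.073
M3 S518
G1 X204.118 Y50.829 F2440
G1 X204.700 Y49.016
G1 X208.998 Y43.204
G1 X214.164 Y34.963
G1 X217.351 Y25.863
G1 X215.712 Y17.473
M5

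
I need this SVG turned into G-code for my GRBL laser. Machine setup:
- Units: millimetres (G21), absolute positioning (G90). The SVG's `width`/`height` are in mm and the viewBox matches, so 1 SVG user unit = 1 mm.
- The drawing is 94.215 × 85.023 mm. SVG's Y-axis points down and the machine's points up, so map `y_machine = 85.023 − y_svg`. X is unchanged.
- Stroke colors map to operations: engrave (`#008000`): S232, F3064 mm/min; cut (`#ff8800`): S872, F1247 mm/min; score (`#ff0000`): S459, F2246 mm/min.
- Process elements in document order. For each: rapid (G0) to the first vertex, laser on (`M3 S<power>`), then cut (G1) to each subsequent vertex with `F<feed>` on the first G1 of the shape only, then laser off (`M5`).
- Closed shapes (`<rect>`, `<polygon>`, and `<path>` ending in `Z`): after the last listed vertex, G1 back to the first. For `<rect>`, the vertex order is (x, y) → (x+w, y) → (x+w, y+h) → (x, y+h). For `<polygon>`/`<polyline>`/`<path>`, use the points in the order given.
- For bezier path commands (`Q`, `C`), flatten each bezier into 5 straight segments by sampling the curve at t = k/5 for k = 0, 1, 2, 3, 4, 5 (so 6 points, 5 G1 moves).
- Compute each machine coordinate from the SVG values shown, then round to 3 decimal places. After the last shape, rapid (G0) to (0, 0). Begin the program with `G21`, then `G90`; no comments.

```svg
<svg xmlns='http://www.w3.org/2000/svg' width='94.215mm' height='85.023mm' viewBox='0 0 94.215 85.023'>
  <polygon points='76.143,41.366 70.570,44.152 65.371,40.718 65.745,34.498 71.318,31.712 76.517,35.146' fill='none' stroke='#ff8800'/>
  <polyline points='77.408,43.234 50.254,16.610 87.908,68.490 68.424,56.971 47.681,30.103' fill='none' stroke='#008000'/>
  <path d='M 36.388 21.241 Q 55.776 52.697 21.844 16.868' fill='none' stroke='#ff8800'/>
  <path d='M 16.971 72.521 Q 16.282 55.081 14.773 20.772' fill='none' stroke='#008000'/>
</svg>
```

viewBox `0 0 94.215 85.023` with mm width/height → 1 unit = 1 mm. Flip: y_m = 85.023 − y_svg.

**Shape 1** — `<polygon>` regular polygon, stroke `#ff8800` → cut (S872, F1247). Machine vertices: (76.143,43.657) → (70.570,40.871) → (65.371,44.305) → (65.745,50.525) → (71.318,53.311) → (76.517,49.877) → (76.143,43.657). Closed: final G1 returns to the first vertex.

**Shape 2** — `<polyline>` open polyline, stroke `#008000` → engrave (S232, F3064). Machine vertices: (77.408,41.789) → (50.254,68.413) → (87.908,16.533) → (68.424,28.052) → (47.681,54.920). Open path.

**Shape 3** — `<path>` quadratic bezier, stroke `#ff8800` → cut (S872, F1247). Control points (SVG): P0=(36.388,21.241), P1=(55.776,52.697), P2=(21.844,16.868); sampled at t=k/5. Machine vertices: (36.388,63.782) → (42.010,53.891) → (43.367,49.383) → (40.458,50.257) → (33.284,56.515) → (21.844,68.155). Open path.

**Shape 4** — `<path>` quadratic bezier, stroke `#008000` → engrave (S232, F3064). Control points (SVG): P0=(16.971,72.521), P1=(16.282,55.081), P2=(14.773,20.772); sampled at t=k/5. Machine vertices: (16.971,12.502) → (16.663,20.153) → (16.289,29.153) → (15.849,39.503) → (15.344,51.202) → (14.773,64.251). Open path.

G21
G90
G0 X76.143 Y43.657
M3 S872
G1 X70.570 Y40.871 F1247
G1 X65.371 Y44.305
G1 X65.745 Y50.525
G1 X71.318 Y53.311
G1 X76.517 Y49.877
G1 X76.143 Y43.657
M5
G0 X77.408 Y41.789
M3 S232
G1 X50.254 Y68.413 F3064
G1 X87.908 Y16.533
G1 X68.424 Y28.052
G1 X47.681 Y54.920
M5
G0 X36.388 Y63.782
M3 S872
G1 X42.010 Y53.891 F1247
G1 X43.367 Y49.383
G1 X40.458 Y50.257
G1 X33.284 Y56.515
G1 X21.844 Y68.155
M5
G0 X16.971 Y12.502
M3 S232
G1 X16.663 Y20.153 F3064
G1 X16.289 Y29.153
G1 X15.849 Y39.503
G1 X15.344 Y51.202
G1 X14.773 Y64.251
M5
G0 X0.000 Y0.000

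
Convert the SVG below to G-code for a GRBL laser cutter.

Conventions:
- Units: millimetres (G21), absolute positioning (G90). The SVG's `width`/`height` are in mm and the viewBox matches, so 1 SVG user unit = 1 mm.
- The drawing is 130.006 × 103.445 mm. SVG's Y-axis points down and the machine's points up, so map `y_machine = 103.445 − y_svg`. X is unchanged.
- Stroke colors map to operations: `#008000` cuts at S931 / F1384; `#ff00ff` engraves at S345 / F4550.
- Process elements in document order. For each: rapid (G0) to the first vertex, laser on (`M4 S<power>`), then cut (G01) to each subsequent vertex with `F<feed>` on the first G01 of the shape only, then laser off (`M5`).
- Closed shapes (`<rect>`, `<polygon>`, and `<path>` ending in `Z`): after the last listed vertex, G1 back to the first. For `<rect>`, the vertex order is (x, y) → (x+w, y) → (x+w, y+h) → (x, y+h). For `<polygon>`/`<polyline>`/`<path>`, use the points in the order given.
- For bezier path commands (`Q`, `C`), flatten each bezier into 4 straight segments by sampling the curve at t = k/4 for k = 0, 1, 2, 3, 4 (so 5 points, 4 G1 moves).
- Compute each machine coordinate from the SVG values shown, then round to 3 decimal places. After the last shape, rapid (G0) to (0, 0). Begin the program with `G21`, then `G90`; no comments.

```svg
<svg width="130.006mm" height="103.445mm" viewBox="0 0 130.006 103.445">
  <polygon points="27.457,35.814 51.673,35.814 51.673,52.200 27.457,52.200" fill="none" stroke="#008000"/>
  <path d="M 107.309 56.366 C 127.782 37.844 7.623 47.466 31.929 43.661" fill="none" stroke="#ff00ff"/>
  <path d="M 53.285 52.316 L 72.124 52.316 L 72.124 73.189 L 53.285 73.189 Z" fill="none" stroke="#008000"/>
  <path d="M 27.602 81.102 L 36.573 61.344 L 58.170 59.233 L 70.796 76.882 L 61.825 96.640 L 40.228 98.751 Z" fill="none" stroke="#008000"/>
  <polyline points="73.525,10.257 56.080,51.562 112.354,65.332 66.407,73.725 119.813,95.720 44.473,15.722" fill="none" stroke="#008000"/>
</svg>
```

G21
G90
G0 X27.457 Y67.631
M4 S931
G01 X51.673 Y67.631 F1384
G01 X51.673 Y51.245
G01 X27.457 Y51.245
G01 X27.457 Y67.631
M5
G0 X107.309 Y47.079
M4 S345
G01 X100.750 Y56.343 F4550
G01 X68.182 Y58.950
G01 X36.332 Y58.798
G01 X31.929 Y59.784
M5
G0 X53.285 Y51.129
M4 S931
G01 X72.124 Y51.129 F1384
G01 X72.124 Y30.256
G01 X53.285 Y30.256
G01 X53.285 Y51.129
M5
G0 X27.602 Y22.343
M4 S931
G01 X36.573 Y42.101 F1384
G01 X58.170 Y44.212
G01 X70.796 Y26.563
G01 X61.825 Y6.805
G01 X40.228 Y4.694
G01 X27.602 Y22.343
M5
G0 X73.525 Y93.188
M4 S931
G01 X56.080 Y51.883 F1384
G01 X112.354 Y38.113
G01 X66.407 Y29.720
G01 X119.813 Y7.725
G01 X44.473 Y87.723
M5
G0 X0.000 Y0.000

viewBox `0 0 130.006 103.445` with mm width/height → 1 unit = 1 mm. Flip: y_m = 103.445 − y_svg.

**Shape 1** — `<polygon>` rectangle, stroke `#008000` → cut (S931, F1384). Machine vertices: (27.457,67.631) → (51.673,67.631) → (51.673,51.245) → (27.457,51.245) → (27.457,67.631). Closed: final G1 returns to the first vertex.

**Shape 2** — `<path>` cubic bezier, stroke `#ff00ff` → engrave (S345, F4550). Control points (SVG): P0=(107.309,56.366), P1=(127.782,37.844), P2=(7.623,47.466), P3=(31.929,43.661); sampled at t=k/4. Machine vertices: (107.309,47.079) → (100.750,56.343) → (68.182,58.950) → (36.332,58.798) → (31.929,59.784). Open path.

**Shape 3** — `<path>` rectangle, stroke `#008000` → cut (S931, F1384). Machine vertices: (53.285,51.129) → (72.124,51.129) → (72.124,30.256) → (53.285,30.256) → (53.285,51.129). Closed: final G1 returns to the first vertex.

**Shape 4** — `<path>` regular polygon, stroke `#008000` → cut (S931, F1384). Machine vertices: (27.602,22.343) → (36.573,42.101) → (58.170,44.212) → (70.796,26.563) → (61.825,6.805) → (40.228,4.694) → (27.602,22.343). Closed: final G1 returns to the first vertex.

**Shape 5** — `<polyline>` open polyline, stroke `#008000` → cut (S931, F1384). Machine vertices: (73.525,93.188) → (56.080,51.883) → (112.354,38.113) → (66.407,29.720) → (119.813,7.725) → (44.473,87.723). Open path.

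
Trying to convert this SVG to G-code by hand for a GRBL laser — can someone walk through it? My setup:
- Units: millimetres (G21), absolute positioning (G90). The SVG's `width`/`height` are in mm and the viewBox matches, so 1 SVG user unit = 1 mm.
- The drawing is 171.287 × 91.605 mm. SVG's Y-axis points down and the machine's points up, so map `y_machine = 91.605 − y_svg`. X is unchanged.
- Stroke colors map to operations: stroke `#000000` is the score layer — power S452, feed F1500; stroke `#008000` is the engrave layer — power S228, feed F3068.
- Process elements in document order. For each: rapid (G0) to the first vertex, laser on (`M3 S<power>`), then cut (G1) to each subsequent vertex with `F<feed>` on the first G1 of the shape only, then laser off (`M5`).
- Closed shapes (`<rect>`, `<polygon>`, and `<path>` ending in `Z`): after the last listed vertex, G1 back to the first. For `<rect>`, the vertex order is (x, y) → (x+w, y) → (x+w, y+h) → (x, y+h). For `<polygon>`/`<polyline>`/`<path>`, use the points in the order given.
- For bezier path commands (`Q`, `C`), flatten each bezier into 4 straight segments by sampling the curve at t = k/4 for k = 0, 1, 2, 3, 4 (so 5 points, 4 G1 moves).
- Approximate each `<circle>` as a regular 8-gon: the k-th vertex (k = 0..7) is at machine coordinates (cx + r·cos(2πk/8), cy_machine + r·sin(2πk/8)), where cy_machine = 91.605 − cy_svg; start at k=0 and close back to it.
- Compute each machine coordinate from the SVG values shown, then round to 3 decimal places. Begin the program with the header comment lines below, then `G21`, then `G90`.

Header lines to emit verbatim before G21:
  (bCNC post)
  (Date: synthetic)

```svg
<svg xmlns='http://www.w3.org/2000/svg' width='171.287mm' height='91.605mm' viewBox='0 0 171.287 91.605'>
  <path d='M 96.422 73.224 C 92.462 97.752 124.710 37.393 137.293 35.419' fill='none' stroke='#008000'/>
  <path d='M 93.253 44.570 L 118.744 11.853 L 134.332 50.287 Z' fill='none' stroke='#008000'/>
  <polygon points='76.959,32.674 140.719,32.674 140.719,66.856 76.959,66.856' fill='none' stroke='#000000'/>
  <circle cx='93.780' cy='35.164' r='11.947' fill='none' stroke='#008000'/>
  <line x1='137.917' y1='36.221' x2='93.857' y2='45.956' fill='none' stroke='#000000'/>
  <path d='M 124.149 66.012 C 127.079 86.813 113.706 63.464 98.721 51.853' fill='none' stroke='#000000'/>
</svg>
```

Since the viewBox matches the mm dimensions, user units are millimetres directly. The only transform is the Y-flip y_m = 91.605 − y_svg.

Shape 1 is a cubic bezier drawn with `<path>`. Its stroke #008000 means engrave at S228, F3068. After flipping Y the toolpath is (96.422,18.381) → (99.368,13.663) → (110.654,27.345) → (125.042,45.997) → (137.293,56.186).

Shape 2 is a regular polygon drawn with `<path>`. Its stroke #008000 means engrave at S228, F3068. After flipping Y the toolpath is (93.253,47.035) → (118.744,79.752) → (134.332,41.318) → (93.253,47.035), returning to the start.

Shape 3 is a rectangle drawn with `<polygon>`. Its stroke #000000 means score at S452, F1500. After flipping Y the toolpath is (76.959,58.931) → (140.719,58.931) → (140.719,24.749) → (76.959,24.749) → (76.959,58.931), returning to the start.

Shape 4 is a circle drawn with `<circle>`. Its stroke #008000 means engrave at S228, F3068. After flipping Y the toolpath is (105.727,56.441) → (102.228,64.889) → (93.780,68.388) → (85.332,64.889) → (81.833,56.441) → (85.332,47.993) → (93.780,44.494) → (102.228,47.993) → (105.727,56.441), returning to the start.

Shape 5 is a line segment drawn with `<line>`. Its stroke #000000 means score at S452, F1500. After flipping Y the toolpath is (137.917,55.384) → (93.857,45.649).

Shape 6 is a cubic bezier drawn with `<path>`. Its stroke #000000 means score at S452, F1500. After flipping Y the toolpath is (124.149,25.593) → (123.519,17.397) → (118.153,20.518) → (109.428,29.716) → (98.721,39.752).

(bCNC post)
(Date: synthetic)
G21
G90
G0 X96.422 Y18.381
M3 S228
G1 X99.368 Y13.663 F3068
G1 X110.654 Y27.345
G1 X125.042 Y45.997
G1 X137.293 Y56.186
M5
G0 X93.253 Y47.035
M3 S228
G1 X118.744 Y79.752 F3068
G1 X134.332 Y41.318
G1 X93.253 Y47.035
M5
G0 X76.959 Y58.931
M3 S452
G1 X140.719 Y58.931 F1500
G1 X140.719 Y24.749
G1 X76.959 Y24.749
G1 X76.959 Y58.931
M5
G0 X105.727 Y56.441
M3 S228
G1 X102.228 Y64.889 F3068
G1 X93.780 Y68.388
G1 X85.332 Y64.889
G1 X81.833 Y56.441
G1 X85.332 Y47.993
G1 X93.780 Y44.494
G1 X102.228 Y47.993
G1 X105.727 Y56.441
M5
G0 X137.917 Y55.384
M3 S452
G1 X93.857 Y45.649 F1500
M5
G0 X124.149 Y25.593
M3 S452
G1 X123.519 Y17.397 F1500
G1 X118.153 Y20.518
G1 X109.428 Y29.716
G1 X98.721 Y39.752
M5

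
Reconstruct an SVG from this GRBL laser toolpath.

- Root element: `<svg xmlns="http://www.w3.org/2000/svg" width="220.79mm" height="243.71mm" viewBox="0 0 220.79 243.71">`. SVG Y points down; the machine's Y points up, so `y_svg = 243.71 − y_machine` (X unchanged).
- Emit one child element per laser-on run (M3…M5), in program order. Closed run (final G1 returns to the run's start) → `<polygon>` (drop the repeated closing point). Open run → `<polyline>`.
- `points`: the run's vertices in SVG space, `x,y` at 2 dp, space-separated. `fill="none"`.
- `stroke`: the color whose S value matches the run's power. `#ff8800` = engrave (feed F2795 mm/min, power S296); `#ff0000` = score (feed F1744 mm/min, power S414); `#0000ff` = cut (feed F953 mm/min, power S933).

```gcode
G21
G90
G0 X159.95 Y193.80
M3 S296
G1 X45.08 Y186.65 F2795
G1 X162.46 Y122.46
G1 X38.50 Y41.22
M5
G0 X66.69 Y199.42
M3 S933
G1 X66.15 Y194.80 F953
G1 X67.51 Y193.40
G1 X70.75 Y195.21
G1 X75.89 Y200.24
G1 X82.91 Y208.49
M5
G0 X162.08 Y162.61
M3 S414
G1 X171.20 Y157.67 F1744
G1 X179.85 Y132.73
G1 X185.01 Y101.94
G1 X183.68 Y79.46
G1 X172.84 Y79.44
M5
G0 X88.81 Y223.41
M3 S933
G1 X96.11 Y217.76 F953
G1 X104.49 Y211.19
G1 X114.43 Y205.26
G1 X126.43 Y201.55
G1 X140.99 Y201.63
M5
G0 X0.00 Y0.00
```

<svg xmlns="http://www.w3.org/2000/svg" width="220.79mm" height="243.71mm" viewBox="0 0 220.79 243.71">
  <polyline points="159.95,49.91 45.08,57.06 162.46,121.25 38.50,202.49" fill="none" stroke="#ff8800"/>
  <polyline points="66.69,44.29 66.15,48.91 67.51,50.31 70.75,48.50 75.89,43.47 82.91,35.22" fill="none" stroke="#0000ff"/>
  <polyline points="162.08,81.10 171.20,86.04 179.85,110.98 185.01,141.77 183.68,164.25 172.84,164.27" fill="none" stroke="#ff0000"/>
  <polyline points="88.81,20.30 96.11,25.95 104.49,32.52 114.43,38.45 126.43,42.16 140.99,42.08" fill="none" stroke="#0000ff"/>
</svg>

Each laser-on run becomes one SVG element. Flip Y back into SVG space with y_svg = 243.71 − y_machine.

Run 1: power S296 maps to stroke `#ff8800` (engrave). The run is open, so emit a `<polyline>` with points (Y-flipped): 159.95,49.91 45.08,57.06 162.46,121.25 38.50,202.49.

Run 2: the run's S933 means `#0000ff` (cut). The run is open, so emit a `<polyline>` with points (Y-flipped): 66.69,44.29 66.15,48.91 67.51,50.31 70.75,48.50 75.89,43.47 82.91,35.22.

Run 3: the run's S414 means `#ff0000` (score). The run is open, so emit a `<polyline>` with points (Y-flipped): 162.08,81.10 171.20,86.04 179.85,110.98 185.01,141.77 183.68,164.25 172.84,164.27.

Run 4: S933 ⇒ cut layer `#0000ff`. The run is open, so emit a `<polyline>` with points (Y-flipped): 88.81,20.30 96.11,25.95 104.49,32.52 114.43,38.45 126.43,42.16 140.99,42.08.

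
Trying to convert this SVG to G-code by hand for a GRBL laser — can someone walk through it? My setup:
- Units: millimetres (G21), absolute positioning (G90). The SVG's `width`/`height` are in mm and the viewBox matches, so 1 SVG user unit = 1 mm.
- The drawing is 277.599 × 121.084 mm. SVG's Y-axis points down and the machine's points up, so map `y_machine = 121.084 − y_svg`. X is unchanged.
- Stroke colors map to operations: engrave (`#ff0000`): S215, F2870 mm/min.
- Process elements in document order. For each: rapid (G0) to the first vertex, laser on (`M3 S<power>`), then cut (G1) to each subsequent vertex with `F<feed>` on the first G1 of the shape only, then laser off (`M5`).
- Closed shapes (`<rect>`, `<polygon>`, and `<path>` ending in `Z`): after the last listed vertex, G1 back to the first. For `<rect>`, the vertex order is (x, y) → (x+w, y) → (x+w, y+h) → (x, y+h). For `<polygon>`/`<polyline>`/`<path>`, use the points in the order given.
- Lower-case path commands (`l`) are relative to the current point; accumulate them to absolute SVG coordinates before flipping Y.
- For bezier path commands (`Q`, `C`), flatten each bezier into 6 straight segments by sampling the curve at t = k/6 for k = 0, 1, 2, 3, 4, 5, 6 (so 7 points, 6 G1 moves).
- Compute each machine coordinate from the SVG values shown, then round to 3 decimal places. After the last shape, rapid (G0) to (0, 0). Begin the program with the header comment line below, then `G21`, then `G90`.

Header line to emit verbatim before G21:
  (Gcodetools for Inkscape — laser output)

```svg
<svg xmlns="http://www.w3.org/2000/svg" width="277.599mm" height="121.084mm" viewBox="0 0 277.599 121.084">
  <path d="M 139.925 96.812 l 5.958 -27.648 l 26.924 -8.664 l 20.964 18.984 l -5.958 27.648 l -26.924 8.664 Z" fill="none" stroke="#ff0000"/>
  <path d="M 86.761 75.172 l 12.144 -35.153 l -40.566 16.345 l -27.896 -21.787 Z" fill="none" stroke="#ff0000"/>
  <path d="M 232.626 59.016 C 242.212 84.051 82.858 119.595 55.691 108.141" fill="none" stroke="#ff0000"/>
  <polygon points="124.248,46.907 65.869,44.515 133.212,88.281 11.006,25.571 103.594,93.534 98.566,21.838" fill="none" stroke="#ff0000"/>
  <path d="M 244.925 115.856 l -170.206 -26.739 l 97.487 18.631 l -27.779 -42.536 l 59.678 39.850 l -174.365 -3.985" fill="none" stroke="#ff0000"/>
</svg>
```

Since the viewBox matches the mm dimensions, user units are millimetres directly. The only transform is the Y-flip y_m = 121.084 − y_svg.

Shape 1 is a regular polygon drawn with `<path>`. Its stroke #ff0000 means engrave at S215, F2870. After flipping Y the toolpath is (139.925,24.272) → (145.883,51.920) → (172.807,60.584) → (193.771,41.600) → (187.813,13.952) → (160.889,5.288) → (139.925,24.272), returning to the start.

Shape 2 is a closed polygon drawn with `<path>`. Its stroke #ff0000 means engrave at S215, F2870. After flipping Y the toolpath is (86.761,45.912) → (98.905,81.065) → (58.339,64.720) → (30.443,86.507) → (86.761,45.912), returning to the start.

Shape 3 is a cubic bezier drawn with `<path>`. Its stroke #ff0000 means engrave at S215, F2870. After flipping Y the toolpath is (232.626,62.068) → (224.735,48.941) → (197.052,35.660) → (157.941,23.822) → (115.767,15.025) → (78.896,10.866) → (55.691,12.943).

Shape 4 is a closed polygon drawn with `<polygon>`. Its stroke #ff0000 means engrave at S215, F2870. After flipping Y the toolpath is (124.248,74.177) → (65.869,76.569) → (133.212,32.803) → (11.006,95.513) → (103.594,27.550) → (98.566,99.246) → (124.248,74.177), returning to the start.

Shape 5 is a open polyline drawn with `<path>`. Its stroke #ff0000 means engrave at S215, F2870. After flipping Y the toolpath is (244.925,5.228) → (74.719,31.967) → (172.206,13.336) → (144.427,55.872) → (204.105,16.022) → (29.740,20.007).

(Gcodetools for Inkscape — laser output)
G21
G90
G0 X139.925 Y24.272
M3 S215
G1 X145.883 Y51.920 F2870
G1 X172.807 Y60.584
G1 X193.771 Y41.600
G1 X187.813 Y13.952
G1 X160.889 Y5.288
G1 X139.925 Y24.272
M5
G0 X86.761 Y45.912
M3 S215
G1 X98.905 Y81.065 F2870
G1 X58.339 Y64.720
G1 X30.443 Y86.507
G1 X86.761 Y45.912
M5
G0 X232.626 Y62.068
M3 S215
G1 X224.735 Y48.941 F2870
G1 X197.052 Y35.660
G1 X157.941 Y23.822
G1 X115.767 Y15.025
G1 X78.896 Y10.866
G1 X55.691 Y12.943
M5
G0 X124.248 Y74.177
M3 S215
G1 X65.869 Y76.569 F2870
G1 X133.212 Y32.803
G1 X11.006 Y95.513
G1 X103.594 Y27.550
G1 X98.566 Y99.246
G1 X124.248 Y74.177
M5
G0 X244.925 Y5.228
M3 S215
G1 X74.719 Y31.967 F2870
G1 X172.206 Y13.336
G1 X144.427 Y55.872
G1 X204.105 Y16.022
G1 X29.740 Y20.007
M5
G0 X0.000 Y0.000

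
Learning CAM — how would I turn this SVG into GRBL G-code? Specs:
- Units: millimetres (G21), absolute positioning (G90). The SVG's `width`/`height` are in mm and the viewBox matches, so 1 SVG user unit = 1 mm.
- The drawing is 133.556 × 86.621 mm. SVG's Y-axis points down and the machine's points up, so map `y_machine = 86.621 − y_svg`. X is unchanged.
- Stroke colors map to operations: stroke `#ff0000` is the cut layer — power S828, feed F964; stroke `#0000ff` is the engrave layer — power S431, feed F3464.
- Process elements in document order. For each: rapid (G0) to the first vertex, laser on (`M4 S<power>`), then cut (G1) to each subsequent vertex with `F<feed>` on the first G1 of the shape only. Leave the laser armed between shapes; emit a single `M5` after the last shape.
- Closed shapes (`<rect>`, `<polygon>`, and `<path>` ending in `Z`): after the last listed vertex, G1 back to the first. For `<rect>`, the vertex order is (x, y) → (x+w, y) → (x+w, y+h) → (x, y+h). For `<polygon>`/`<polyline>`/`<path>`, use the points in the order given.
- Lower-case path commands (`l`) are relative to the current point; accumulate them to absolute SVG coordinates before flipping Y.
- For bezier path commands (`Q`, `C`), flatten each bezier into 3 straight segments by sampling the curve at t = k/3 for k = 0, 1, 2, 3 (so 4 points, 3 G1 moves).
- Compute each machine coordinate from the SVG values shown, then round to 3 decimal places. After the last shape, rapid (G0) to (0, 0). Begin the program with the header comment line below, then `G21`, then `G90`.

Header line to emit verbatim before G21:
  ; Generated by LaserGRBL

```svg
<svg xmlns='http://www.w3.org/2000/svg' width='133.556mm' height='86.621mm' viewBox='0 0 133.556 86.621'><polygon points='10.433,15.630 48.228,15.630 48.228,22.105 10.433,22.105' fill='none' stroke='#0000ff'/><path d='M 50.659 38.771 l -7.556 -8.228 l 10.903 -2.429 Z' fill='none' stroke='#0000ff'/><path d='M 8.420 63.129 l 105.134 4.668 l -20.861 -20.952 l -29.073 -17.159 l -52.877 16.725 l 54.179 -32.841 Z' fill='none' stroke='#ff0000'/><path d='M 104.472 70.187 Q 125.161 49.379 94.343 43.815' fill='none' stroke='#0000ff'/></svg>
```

1 u = 1 mm; y_m = 86.621 − y.

[1] `<polygon>` rectangle, #0000ff→engrave S431 F3464: (10.433,70.991) → (48.228,70.991) → (48.228,64.516) → (10.433,64.516) → (10.433,70.991) (closed)

[2] `<path>` regular polygon, #0000ff→engrave S431 F3464: (50.659,47.850) → (43.103,56.078) → (54.006,58.507) → (50.659,47.850) (closed)

[3] `<path>` closed polygon, #ff0000→cut S828 F964: (8.420,23.492) → (113.554,18.824) → (92.693,39.776) → (63.620,56.935) → (10.743,40.210) → (64.922,73.051) → (8.420,23.492) (closed)

[4] `<path>` quadratic bezier, #0000ff→engrave S431 F3464: (104.472,16.434) → (112.542,28.612) → (109.165,37.403) → (94.343,42.806)

; Generated by LaserGRBL
G21
G90
G0 X10.433 Y70.991
M4 S431
G1 X48.228 Y70.991 F3464
G1 X48.228 Y64.516
G1 X10.433 Y64.516
G1 X10.433 Y70.991
G0 X50.659 Y47.850
M4 S431
G1 X43.103 Y56.078 F3464
G1 X54.006 Y58.507
G1 X50.659 Y47.850
G0 X8.420 Y23.492
M4 S828
G1 X113.554 Y18.824 F964
G1 X92.693 Y39.776
G1 X63.620 Y56.935
G1 X10.743 Y40.210
G1 X64.922 Y73.051
G1 X8.420 Y23.492
G0 X104.472 Y16.434
M4 S431
G1 X112.542 Y28.612 F3464
G1 X109.165 Y37.403
G1 X94.343 Y42.806
M5
G0 X0.000 Y0.000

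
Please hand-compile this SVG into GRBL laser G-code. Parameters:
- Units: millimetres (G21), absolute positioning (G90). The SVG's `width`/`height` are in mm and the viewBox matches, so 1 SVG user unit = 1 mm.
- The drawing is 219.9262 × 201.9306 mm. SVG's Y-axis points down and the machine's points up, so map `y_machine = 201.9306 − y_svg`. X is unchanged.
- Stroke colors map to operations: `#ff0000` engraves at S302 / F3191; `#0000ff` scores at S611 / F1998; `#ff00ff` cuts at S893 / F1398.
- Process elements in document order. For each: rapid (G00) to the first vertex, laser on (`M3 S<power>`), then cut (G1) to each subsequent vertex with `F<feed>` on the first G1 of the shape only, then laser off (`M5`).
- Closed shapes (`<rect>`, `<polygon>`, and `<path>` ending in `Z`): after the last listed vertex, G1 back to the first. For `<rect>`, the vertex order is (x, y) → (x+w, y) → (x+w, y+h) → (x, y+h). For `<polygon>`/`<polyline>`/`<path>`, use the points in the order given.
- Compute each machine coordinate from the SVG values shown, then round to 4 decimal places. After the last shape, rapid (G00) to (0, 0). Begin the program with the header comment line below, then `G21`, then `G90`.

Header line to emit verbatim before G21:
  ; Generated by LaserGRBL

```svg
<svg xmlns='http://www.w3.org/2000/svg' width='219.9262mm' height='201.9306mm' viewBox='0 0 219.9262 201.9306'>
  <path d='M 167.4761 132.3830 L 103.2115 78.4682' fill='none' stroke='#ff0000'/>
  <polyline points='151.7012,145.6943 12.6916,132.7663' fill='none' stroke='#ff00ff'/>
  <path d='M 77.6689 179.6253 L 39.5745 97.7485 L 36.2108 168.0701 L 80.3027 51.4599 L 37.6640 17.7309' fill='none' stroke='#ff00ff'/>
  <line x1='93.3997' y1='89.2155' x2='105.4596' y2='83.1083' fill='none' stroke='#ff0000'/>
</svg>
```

; Generated by LaserGRBL
G21
G90
G00 X167.4761 Y69.5476
M3 S302
G1 X103.2115 Y123.4624 F3191
M5
G00 X151.7012 Y56.2363
M3 S893
G1 X12.6916 Y69.1643 F1398
M5
G00 X77.6689 Y22.3053
M3 S893
G1 X39.5745 Y104.1821 F1398
G1 X36.2108 Y33.8605
G1 X80.3027 Y150.4707
G1 X37.6640 Y184.1997
M5
G00 X93.3997 Y112.7151
M3 S302
G1 X105.4596 Y118.8223 F3191
M5
G00 X0.0000 Y0.0000

Since the viewBox matches the mm dimensions, user units are millimetres directly. The only transform is the Y-flip y_m = 201.9306 − y_svg.

Shape 1 is a line segment drawn with `<path>`. Its stroke #ff0000 means engrave at S302, F3191. After flipping Y the toolpath is (167.4761,69.5476) → (103.2115,123.4624).

Shape 2 is a line segment drawn with `<polyline>`. Its stroke #ff00ff means cut at S893, F1398. After flipping Y the toolpath is (151.7012,56.2363) → (12.6916,69.1643).

Shape 3 is a open polyline drawn with `<path>`. Its stroke #ff00ff means cut at S893, F1398. After flipping Y the toolpath is (77.6689,22.3053) → (39.5745,104.1821) → (36.2108,33.8605) → (80.3027,150.4707) → (37.6640,184.1997).

Shape 4 is a line segment drawn with `<line>`. Its stroke #ff0000 means engrave at S302, F3191. After flipping Y the toolpath is (93.3997,112.7151) → (105.4596,118.8223).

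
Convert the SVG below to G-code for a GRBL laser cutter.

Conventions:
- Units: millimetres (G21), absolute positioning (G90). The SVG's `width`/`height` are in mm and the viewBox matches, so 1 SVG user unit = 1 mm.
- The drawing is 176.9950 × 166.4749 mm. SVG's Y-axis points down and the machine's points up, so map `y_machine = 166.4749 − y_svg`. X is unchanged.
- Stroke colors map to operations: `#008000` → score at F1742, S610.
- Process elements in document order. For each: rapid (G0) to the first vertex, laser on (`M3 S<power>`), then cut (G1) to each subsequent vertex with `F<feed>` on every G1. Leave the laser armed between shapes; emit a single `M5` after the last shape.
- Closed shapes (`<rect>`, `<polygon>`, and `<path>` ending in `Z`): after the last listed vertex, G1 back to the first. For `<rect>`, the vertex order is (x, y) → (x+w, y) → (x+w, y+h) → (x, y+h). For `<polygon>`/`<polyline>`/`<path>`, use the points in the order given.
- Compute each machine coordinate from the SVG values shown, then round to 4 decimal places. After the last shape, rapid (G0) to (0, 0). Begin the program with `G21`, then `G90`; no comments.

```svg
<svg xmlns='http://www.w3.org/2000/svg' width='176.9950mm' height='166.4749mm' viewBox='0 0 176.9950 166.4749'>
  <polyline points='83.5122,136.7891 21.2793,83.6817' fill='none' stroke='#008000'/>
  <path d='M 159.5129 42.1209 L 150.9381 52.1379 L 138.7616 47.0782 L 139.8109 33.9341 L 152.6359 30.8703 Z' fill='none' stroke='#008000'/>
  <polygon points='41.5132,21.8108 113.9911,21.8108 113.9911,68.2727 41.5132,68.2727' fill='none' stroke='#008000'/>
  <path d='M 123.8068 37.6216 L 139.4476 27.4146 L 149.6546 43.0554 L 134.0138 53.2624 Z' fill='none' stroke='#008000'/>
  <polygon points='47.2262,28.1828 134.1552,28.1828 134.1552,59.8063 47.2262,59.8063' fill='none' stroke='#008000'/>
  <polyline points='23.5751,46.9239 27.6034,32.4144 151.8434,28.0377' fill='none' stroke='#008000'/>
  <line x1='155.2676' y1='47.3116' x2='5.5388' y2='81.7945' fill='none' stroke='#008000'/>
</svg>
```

viewBox `0 0 176.9950 166.4749` with mm width/height → 1 unit = 1 mm. Flip: y_m = 166.4749 − y_svg.

**Shape 1** — `<polyline>` line segment, stroke `#008000` → score (S610, F1742). Machine vertices: (83.5122,29.6858) → (21.2793,82.7932). Open path.

**Shape 2** — `<path>` regular polygon, stroke `#008000` → score (S610, F1742). Machine vertices: (159.5129,124.3540) → (150.9381,114.3370) → (138.7616,119.3967) → (139.8109,132.5408) → (152.6359,135.6046) → (159.5129,124.3540). Closed: final G1 returns to the first vertex.

**Shape 3** — `<polygon>` rectangle, stroke `#008000` → score (S610, F1742). Machine vertices: (41.5132,144.6641) → (113.9911,144.6641) → (113.9911,98.2022) → (41.5132,98.2022) → (41.5132,144.6641). Closed: final G1 returns to the first vertex.

**Shape 4** — `<path>` regular polygon, stroke `#008000` → score (S610, F1742). Machine vertices: (123.8068,128.8533) → (139.4476,139.0603) → (149.6546,123.4195) → (134.0138,113.2125) → (123.8068,128.8533). Closed: final G1 returns to the first vertex.

**Shape 5** — `<polygon>` rectangle, stroke `#008000` → score (S610, F1742). Machine vertices: (47.2262,138.2921) → (134.1552,138.2921) → (134.1552,106.6686) → (47.2262,106.6686) → (47.2262,138.2921). Closed: final G1 returns to the first vertex.

**Shape 6** — `<polyline>` open polyline, stroke `#008000` → score (S610, F1742). Machine vertices: (23.5751,119.5510) → (27.6034,134.0605) → (151.8434,138.4372). Open path.

**Shape 7** — `<line>` line segment, stroke `#008000` → score (S610, F1742). Machine vertices: (155.2676,119.1633) → (5.5388,84.6804). Open path.

G21
G90
G0 X83.5122 Y29.6858
M3 S610
G1 X21.2793 Y82.7932 F1742
G0 X159.5129 Y124.3540
M3 S610
G1 X150.9381 Y114.3370 F1742
G1 X138.7616 Y119.3967 F1742
G1 X139.8109 Y132.5408 F1742
G1 X152.6359 Y135.6046 F1742
G1 X159.5129 Y124.3540 F1742
G0 X41.5132 Y144.6641
M3 S610
G1 X113.9911 Y144.6641 F1742
G1 X113.9911 Y98.2022 F1742
G1 X41.5132 Y98.2022 F1742
G1 X41.5132 Y144.6641 F1742
G0 X123.8068 Y128.8533
M3 S610
G1 X139.4476 Y139.0603 F1742
G1 X149.6546 Y123.4195 F1742
G1 X134.0138 Y113.2125 F1742
G1 X123.8068 Y128.8533 F1742
G0 X47.2262 Y138.2921
M3 S610
G1 X134.1552 Y138.2921 F1742
G1 X134.1552 Y106.6686 F1742
G1 X47.2262 Y106.6686 F1742
G1 X47.2262 Y138.2921 F1742
G0 X23.5751 Y119.5510
M3 S610
G1 X27.6034 Y134.0605 F1742
G1 X151.8434 Y138.4372 F1742
G0 X155.2676 Y119.1633
M3 S610
G1 X5.5388 Y84.6804 F1742
M5
G0 X0.0000 Y0.0000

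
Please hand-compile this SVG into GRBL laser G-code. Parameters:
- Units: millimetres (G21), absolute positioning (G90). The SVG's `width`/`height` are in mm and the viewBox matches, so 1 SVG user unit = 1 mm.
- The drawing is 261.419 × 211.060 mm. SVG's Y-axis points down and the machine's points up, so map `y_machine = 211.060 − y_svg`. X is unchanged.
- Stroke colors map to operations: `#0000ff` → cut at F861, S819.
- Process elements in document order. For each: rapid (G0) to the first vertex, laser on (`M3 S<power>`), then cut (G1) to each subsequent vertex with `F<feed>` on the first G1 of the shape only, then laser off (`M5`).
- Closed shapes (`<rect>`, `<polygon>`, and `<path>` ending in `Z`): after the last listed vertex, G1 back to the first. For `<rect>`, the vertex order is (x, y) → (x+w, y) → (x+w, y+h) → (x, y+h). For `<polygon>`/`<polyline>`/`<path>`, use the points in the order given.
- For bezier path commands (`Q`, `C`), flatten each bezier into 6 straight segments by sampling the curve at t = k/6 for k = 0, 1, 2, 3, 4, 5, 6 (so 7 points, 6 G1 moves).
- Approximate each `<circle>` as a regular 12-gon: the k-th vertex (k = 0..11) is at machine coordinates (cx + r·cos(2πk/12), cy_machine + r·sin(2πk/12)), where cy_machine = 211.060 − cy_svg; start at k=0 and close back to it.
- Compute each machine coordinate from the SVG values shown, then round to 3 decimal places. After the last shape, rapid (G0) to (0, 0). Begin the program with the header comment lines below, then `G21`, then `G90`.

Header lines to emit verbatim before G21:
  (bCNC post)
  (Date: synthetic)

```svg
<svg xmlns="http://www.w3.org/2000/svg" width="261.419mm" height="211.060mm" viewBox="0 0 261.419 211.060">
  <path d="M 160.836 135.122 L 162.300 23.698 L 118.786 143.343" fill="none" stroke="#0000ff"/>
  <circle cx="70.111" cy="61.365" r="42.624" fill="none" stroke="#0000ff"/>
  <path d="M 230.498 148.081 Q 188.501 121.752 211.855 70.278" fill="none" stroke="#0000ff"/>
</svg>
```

(bCNC post)
(Date: synthetic)
G21
G90
G0 X160.836 Y75.938
M3 S819
G1 X162.300 Y187.362 F861
G1 X118.786 Y67.717
M5
G0 X112.735 Y149.695
M3 S819
G1 X107.024 Y171.007 F861
G1 X91.423 Y186.608
G1 X70.111 Y192.319
G1 X48.799 Y186.608
G1 X33.198 Y171.007
G1 X27.487 Y149.695
G1 X33.198 Y128.383
G1 X48.799 Y112.782
G1 X70.111 Y107.071
G1 X91.423 Y112.782
G1 X107.024 Y128.383
G1 X112.735 Y149.695
M5
G0 X230.498 Y62.979
M3 S819
G1 X218.314 Y72.454 F861
G1 X209.761 Y83.326
G1 X204.839 Y95.594
G1 X203.547 Y109.260
G1 X205.886 Y124.322
G1 X211.855 Y140.782
M5
G0 X0.000 Y0.000

Since the viewBox matches the mm dimensions, user units are millimetres directly. The only transform is the Y-flip y_m = 211.060 − y_svg.

Shape 1 is a open polyline drawn with `<path>`. Its stroke #0000ff means cut at S819, F861. After flipping Y the toolpath is (160.836,75.938) → (162.300,187.362) → (118.786,67.717).

Shape 2 is a circle drawn with `<circle>`. Its stroke #0000ff means cut at S819, F861. After flipping Y the toolpath is (112.735,149.695) → (107.024,171.007) → (91.423,186.608) → (70.111,192.319) → (48.799,186.608) → (33.198,171.007) → (27.487,149.695) → (33.198,128.383) → (48.799,112.782) → (70.111,107.071) → (91.423,112.782) → (107.024,128.383) → (112.735,149.695), returning to the start.

Shape 3 is a quadratic bezier drawn with `<path>`. Its stroke #0000ff means cut at S819, F861. After flipping Y the toolpath is (230.498,62.979) → (218.314,72.454) → (209.761,83.326) → (204.839,95.594) → (203.547,109.260) → (205.886,124.322) → (211.855,140.782).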